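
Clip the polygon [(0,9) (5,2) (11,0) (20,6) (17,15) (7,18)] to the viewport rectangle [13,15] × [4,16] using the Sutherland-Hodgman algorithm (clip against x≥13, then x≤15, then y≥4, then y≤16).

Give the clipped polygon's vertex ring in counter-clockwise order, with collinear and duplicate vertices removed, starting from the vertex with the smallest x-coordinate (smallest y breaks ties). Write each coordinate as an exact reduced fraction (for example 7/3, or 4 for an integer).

Clipped polygon: [(13,4) (15,4) (15,78/5) (41/3,16) (13,16)]

1. After x ≥ 13: [(13,4/3) (20,6) (17,15) (13,81/5)]
2. After x ≤ 15: [(13,4/3) (15,8/3) (15,78/5) (13,81/5)]
3. After y ≥ 4: [(13,4) (15,4) (15,78/5) (13,81/5)]
4. After y ≤ 16: [(13,16) (13,4) (15,4) (15,78/5) (41/3,16)]
5. Canonical ring: [(13,4) (15,4) (15,78/5) (41/3,16) (13,16)]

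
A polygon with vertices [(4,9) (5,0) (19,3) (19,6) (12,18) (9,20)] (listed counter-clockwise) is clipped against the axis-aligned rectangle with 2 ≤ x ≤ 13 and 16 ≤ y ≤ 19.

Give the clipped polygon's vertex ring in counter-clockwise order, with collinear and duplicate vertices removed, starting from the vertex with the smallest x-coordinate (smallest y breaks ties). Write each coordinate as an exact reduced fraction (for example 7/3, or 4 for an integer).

Clipped polygon: [(79/11,16) (13,16) (13,114/7) (12,18) (21/2,19) (94/11,19)]

1. After x ≥ 2: [(4,9) (5,0) (19,3) (19,6) (12,18) (9,20)]
2. After x ≤ 13: [(4,9) (5,0) (13,12/7) (13,114/7) (12,18) (9,20)]
3. After y ≥ 16: [(79/11,16) (13,16) (13,114/7) (12,18) (9,20)]
4. After y ≤ 19: [(94/11,19) (79/11,16) (13,16) (13,114/7) (12,18) (21/2,19)]
5. Canonical ring: [(79/11,16) (13,16) (13,114/7) (12,18) (21/2,19) (94/11,19)]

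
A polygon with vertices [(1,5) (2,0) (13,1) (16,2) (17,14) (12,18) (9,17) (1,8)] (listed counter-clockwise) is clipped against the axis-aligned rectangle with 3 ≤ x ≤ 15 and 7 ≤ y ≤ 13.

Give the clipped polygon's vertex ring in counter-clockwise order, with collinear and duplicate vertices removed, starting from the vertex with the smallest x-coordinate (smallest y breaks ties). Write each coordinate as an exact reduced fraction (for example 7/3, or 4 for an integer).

Clipped polygon: [(3,7) (15,7) (15,13) (49/9,13) (3,41/4)]

1. After x ≥ 3: [(3,1/11) (13,1) (16,2) (17,14) (12,18) (9,17) (3,41/4)]
2. After x ≤ 15: [(3,1/11) (13,1) (15,5/3) (15,78/5) (12,18) (9,17) (3,41/4)]
3. After y ≥ 7: [(3,7) (15,7) (15,78/5) (12,18) (9,17) (3,41/4)]
4. After y ≤ 13: [(3,7) (15,7) (15,13) (49/9,13) (3,41/4)]
5. Canonical ring: [(3,7) (15,7) (15,13) (49/9,13) (3,41/4)]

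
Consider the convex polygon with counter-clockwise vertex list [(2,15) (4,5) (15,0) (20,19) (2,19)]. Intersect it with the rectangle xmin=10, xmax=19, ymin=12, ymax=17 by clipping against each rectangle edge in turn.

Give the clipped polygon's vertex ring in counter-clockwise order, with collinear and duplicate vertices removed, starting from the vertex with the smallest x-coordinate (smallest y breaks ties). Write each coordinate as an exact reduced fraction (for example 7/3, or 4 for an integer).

1. After x ≥ 10: [(10,25/11) (15,0) (20,19) (10,19)]
2. After x ≤ 19: [(10,25/11) (15,0) (19,76/5) (19,19) (10,19)]
3. After y ≥ 12: [(10,12) (345/19,12) (19,76/5) (19,19) (10,19)]
4. After y ≤ 17: [(10,17) (10,12) (345/19,12) (19,76/5) (19,17)]
5. Canonical ring: [(10,12) (345/19,12) (19,76/5) (19,17) (10,17)]

Clipped polygon: [(10,12) (345/19,12) (19,76/5) (19,17) (10,17)]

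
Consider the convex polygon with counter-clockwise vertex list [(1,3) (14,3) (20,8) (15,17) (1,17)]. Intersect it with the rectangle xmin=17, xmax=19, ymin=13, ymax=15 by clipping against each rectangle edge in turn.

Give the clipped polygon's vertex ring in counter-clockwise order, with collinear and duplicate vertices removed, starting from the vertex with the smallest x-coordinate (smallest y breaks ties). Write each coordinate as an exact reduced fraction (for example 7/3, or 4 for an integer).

1. After x ≥ 17: [(17,11/2) (20,8) (17,67/5)]
2. After x ≤ 19: [(17,11/2) (19,43/6) (19,49/5) (17,67/5)]
3. After y ≥ 13: [(17,13) (155/9,13) (17,67/5)]
4. After y ≤ 15: [(17,13) (155/9,13) (17,67/5)]
5. Canonical ring: [(17,13) (155/9,13) (17,67/5)]

Clipped polygon: [(17,13) (155/9,13) (17,67/5)]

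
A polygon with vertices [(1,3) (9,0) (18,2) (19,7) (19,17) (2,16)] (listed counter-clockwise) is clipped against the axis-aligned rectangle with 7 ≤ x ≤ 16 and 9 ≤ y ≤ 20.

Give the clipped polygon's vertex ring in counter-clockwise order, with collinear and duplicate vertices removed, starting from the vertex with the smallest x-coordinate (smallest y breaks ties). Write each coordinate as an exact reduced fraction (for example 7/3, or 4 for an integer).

1. After x ≥ 7: [(7,3/4) (9,0) (18,2) (19,7) (19,17) (7,277/17)]
2. After x ≤ 16: [(7,3/4) (9,0) (16,14/9) (16,286/17) (7,277/17)]
3. After y ≥ 9: [(7,9) (16,9) (16,286/17) (7,277/17)]
4. After y ≤ 20: [(7,9) (16,9) (16,286/17) (7,277/17)]
5. Canonical ring: [(7,9) (16,9) (16,286/17) (7,277/17)]

Clipped polygon: [(7,9) (16,9) (16,286/17) (7,277/17)]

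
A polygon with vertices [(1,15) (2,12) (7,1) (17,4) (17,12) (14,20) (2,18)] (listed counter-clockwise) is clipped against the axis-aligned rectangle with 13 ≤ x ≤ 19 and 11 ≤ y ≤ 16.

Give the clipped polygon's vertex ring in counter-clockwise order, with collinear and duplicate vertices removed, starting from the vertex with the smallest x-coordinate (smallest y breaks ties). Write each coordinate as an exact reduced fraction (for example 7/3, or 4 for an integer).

1. After x ≥ 13: [(13,14/5) (17,4) (17,12) (14,20) (13,119/6)]
2. After x ≤ 19: [(13,14/5) (17,4) (17,12) (14,20) (13,119/6)]
3. After y ≥ 11: [(13,11) (17,11) (17,12) (14,20) (13,119/6)]
4. After y ≤ 16: [(13,16) (13,11) (17,11) (17,12) (31/2,16)]
5. Canonical ring: [(13,11) (17,11) (17,12) (31/2,16) (13,16)]

Clipped polygon: [(13,11) (17,11) (17,12) (31/2,16) (13,16)]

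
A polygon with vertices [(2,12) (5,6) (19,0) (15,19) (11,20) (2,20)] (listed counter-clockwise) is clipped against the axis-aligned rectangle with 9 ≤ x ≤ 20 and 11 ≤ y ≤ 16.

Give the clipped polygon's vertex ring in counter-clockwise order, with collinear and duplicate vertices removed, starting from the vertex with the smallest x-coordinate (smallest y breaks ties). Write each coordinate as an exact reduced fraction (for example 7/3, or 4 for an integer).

1. After x ≥ 9: [(9,30/7) (19,0) (15,19) (11,20) (9,20)]
2. After x ≤ 20: [(9,30/7) (19,0) (15,19) (11,20) (9,20)]
3. After y ≥ 11: [(9,11) (317/19,11) (15,19) (11,20) (9,20)]
4. After y ≤ 16: [(9,16) (9,11) (317/19,11) (297/19,16)]
5. Canonical ring: [(9,11) (317/19,11) (297/19,16) (9,16)]

Clipped polygon: [(9,11) (317/19,11) (297/19,16) (9,16)]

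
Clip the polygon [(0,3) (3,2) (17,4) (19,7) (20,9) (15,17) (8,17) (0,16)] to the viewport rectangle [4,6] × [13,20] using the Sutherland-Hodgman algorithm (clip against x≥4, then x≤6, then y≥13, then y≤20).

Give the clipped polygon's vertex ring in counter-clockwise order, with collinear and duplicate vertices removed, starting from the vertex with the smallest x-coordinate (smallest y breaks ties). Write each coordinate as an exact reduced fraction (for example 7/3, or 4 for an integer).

Clipped polygon: [(4,13) (6,13) (6,67/4) (4,33/2)]

1. After x ≥ 4: [(4,15/7) (17,4) (19,7) (20,9) (15,17) (8,17) (4,33/2)]
2. After x ≤ 6: [(4,15/7) (6,17/7) (6,67/4) (4,33/2)]
3. After y ≥ 13: [(4,13) (6,13) (6,67/4) (4,33/2)]
4. After y ≤ 20: [(4,13) (6,13) (6,67/4) (4,33/2)]
5. Canonical ring: [(4,13) (6,13) (6,67/4) (4,33/2)]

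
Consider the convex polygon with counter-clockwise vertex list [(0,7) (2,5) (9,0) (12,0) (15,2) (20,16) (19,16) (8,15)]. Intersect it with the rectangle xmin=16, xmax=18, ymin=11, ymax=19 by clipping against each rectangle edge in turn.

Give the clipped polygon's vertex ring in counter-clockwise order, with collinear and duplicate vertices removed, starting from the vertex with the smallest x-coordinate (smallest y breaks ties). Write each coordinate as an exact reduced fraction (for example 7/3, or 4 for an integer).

1. After x ≥ 16: [(16,24/5) (20,16) (19,16) (16,173/11)]
2. After x ≤ 18: [(16,24/5) (18,52/5) (18,175/11) (16,173/11)]
3. After y ≥ 11: [(16,11) (18,11) (18,175/11) (16,173/11)]
4. After y ≤ 19: [(16,11) (18,11) (18,175/11) (16,173/11)]
5. Canonical ring: [(16,11) (18,11) (18,175/11) (16,173/11)]

Clipped polygon: [(16,11) (18,11) (18,175/11) (16,173/11)]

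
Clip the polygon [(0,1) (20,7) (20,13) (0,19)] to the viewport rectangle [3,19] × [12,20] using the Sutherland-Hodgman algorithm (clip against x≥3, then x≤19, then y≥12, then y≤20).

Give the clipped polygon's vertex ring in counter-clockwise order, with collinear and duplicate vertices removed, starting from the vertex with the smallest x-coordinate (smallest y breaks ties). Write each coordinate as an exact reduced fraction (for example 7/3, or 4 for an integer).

Clipped polygon: [(3,12) (19,12) (19,133/10) (3,181/10)]

1. After x ≥ 3: [(3,19/10) (20,7) (20,13) (3,181/10)]
2. After x ≤ 19: [(3,19/10) (19,67/10) (19,133/10) (3,181/10)]
3. After y ≥ 12: [(3,12) (19,12) (19,133/10) (3,181/10)]
4. After y ≤ 20: [(3,12) (19,12) (19,133/10) (3,181/10)]
5. Canonical ring: [(3,12) (19,12) (19,133/10) (3,181/10)]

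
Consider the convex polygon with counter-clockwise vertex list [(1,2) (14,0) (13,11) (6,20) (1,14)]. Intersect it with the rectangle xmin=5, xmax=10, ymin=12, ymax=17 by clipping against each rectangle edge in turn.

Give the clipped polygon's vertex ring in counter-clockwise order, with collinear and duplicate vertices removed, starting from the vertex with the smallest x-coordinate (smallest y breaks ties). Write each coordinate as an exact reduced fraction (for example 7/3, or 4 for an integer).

1. After x ≥ 5: [(5,18/13) (14,0) (13,11) (6,20) (5,94/5)]
2. After x ≤ 10: [(5,18/13) (10,8/13) (10,104/7) (6,20) (5,94/5)]
3. After y ≥ 12: [(5,12) (10,12) (10,104/7) (6,20) (5,94/5)]
4. After y ≤ 17: [(5,17) (5,12) (10,12) (10,104/7) (25/3,17)]
5. Canonical ring: [(5,12) (10,12) (10,104/7) (25/3,17) (5,17)]

Clipped polygon: [(5,12) (10,12) (10,104/7) (25/3,17) (5,17)]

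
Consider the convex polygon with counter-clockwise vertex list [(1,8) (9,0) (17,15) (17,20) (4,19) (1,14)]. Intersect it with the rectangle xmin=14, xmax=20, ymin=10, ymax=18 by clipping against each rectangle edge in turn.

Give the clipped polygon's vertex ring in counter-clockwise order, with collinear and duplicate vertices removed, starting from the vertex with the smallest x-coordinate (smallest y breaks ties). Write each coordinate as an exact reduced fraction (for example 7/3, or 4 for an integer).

1. After x ≥ 14: [(14,75/8) (17,15) (17,20) (14,257/13)]
2. After x ≤ 20: [(14,75/8) (17,15) (17,20) (14,257/13)]
3. After y ≥ 10: [(14,10) (43/3,10) (17,15) (17,20) (14,257/13)]
4. After y ≤ 18: [(14,18) (14,10) (43/3,10) (17,15) (17,18)]
5. Canonical ring: [(14,10) (43/3,10) (17,15) (17,18) (14,18)]

Clipped polygon: [(14,10) (43/3,10) (17,15) (17,18) (14,18)]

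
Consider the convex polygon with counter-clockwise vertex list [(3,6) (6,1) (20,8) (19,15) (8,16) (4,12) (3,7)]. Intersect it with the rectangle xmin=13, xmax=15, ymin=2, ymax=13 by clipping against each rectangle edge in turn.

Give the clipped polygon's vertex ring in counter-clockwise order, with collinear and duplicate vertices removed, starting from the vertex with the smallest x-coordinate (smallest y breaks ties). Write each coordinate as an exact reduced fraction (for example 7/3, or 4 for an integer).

Clipped polygon: [(13,9/2) (15,11/2) (15,13) (13,13)]

1. After x ≥ 13: [(13,9/2) (20,8) (19,15) (13,171/11)]
2. After x ≤ 15: [(13,9/2) (15,11/2) (15,169/11) (13,171/11)]
3. After y ≥ 2: [(13,9/2) (15,11/2) (15,169/11) (13,171/11)]
4. After y ≤ 13: [(13,13) (13,9/2) (15,11/2) (15,13)]
5. Canonical ring: [(13,9/2) (15,11/2) (15,13) (13,13)]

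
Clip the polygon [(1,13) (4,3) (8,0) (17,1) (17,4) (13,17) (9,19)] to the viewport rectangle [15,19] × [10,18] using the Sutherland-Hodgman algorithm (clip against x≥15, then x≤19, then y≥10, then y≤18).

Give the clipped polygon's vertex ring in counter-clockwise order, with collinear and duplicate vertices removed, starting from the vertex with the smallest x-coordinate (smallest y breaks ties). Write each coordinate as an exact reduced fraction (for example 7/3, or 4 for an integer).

1. After x ≥ 15: [(15,7/9) (17,1) (17,4) (15,21/2)]
2. After x ≤ 19: [(15,7/9) (17,1) (17,4) (15,21/2)]
3. After y ≥ 10: [(15,10) (197/13,10) (15,21/2)]
4. After y ≤ 18: [(15,10) (197/13,10) (15,21/2)]
5. Canonical ring: [(15,10) (197/13,10) (15,21/2)]

Clipped polygon: [(15,10) (197/13,10) (15,21/2)]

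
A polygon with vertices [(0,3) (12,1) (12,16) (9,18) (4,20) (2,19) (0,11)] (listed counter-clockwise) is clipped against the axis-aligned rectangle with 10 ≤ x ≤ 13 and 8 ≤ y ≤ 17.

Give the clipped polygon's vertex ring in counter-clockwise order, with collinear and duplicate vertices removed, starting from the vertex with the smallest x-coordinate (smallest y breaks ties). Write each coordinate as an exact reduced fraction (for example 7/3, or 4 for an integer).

Clipped polygon: [(10,8) (12,8) (12,16) (21/2,17) (10,17)]

1. After x ≥ 10: [(10,4/3) (12,1) (12,16) (10,52/3)]
2. After x ≤ 13: [(10,4/3) (12,1) (12,16) (10,52/3)]
3. After y ≥ 8: [(10,8) (12,8) (12,16) (10,52/3)]
4. After y ≤ 17: [(10,17) (10,8) (12,8) (12,16) (21/2,17)]
5. Canonical ring: [(10,8) (12,8) (12,16) (21/2,17) (10,17)]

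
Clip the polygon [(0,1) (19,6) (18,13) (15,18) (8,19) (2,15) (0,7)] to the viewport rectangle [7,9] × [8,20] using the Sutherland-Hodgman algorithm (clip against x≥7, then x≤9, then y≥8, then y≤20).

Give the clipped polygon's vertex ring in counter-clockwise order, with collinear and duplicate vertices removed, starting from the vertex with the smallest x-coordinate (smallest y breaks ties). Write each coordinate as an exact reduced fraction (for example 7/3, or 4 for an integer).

1. After x ≥ 7: [(7,54/19) (19,6) (18,13) (15,18) (8,19) (7,55/3)]
2. After x ≤ 9: [(7,54/19) (9,64/19) (9,132/7) (8,19) (7,55/3)]
3. After y ≥ 8: [(7,8) (9,8) (9,132/7) (8,19) (7,55/3)]
4. After y ≤ 20: [(7,8) (9,8) (9,132/7) (8,19) (7,55/3)]
5. Canonical ring: [(7,8) (9,8) (9,132/7) (8,19) (7,55/3)]

Clipped polygon: [(7,8) (9,8) (9,132/7) (8,19) (7,55/3)]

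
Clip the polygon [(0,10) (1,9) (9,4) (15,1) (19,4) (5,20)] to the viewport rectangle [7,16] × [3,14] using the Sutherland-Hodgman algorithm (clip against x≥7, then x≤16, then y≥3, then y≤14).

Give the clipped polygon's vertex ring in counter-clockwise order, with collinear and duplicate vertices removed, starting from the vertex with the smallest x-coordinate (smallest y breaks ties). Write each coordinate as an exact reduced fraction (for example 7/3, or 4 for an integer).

Clipped polygon: [(7,21/4) (9,4) (11,3) (16,3) (16,52/7) (41/4,14) (7,14)]

1. After x ≥ 7: [(7,21/4) (9,4) (15,1) (19,4) (7,124/7)]
2. After x ≤ 16: [(7,21/4) (9,4) (15,1) (16,7/4) (16,52/7) (7,124/7)]
3. After y ≥ 3: [(7,21/4) (9,4) (11,3) (16,3) (16,52/7) (7,124/7)]
4. After y ≤ 14: [(7,14) (7,21/4) (9,4) (11,3) (16,3) (16,52/7) (41/4,14)]
5. Canonical ring: [(7,21/4) (9,4) (11,3) (16,3) (16,52/7) (41/4,14) (7,14)]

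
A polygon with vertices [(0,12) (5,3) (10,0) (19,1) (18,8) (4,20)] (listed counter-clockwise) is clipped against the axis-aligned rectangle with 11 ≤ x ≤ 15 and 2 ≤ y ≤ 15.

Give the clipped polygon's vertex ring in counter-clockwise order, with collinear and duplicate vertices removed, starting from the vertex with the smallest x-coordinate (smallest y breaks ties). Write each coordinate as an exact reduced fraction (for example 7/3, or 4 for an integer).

Clipped polygon: [(11,2) (15,2) (15,74/7) (11,14)]

1. After x ≥ 11: [(11,1/9) (19,1) (18,8) (11,14)]
2. After x ≤ 15: [(11,1/9) (15,5/9) (15,74/7) (11,14)]
3. After y ≥ 2: [(11,2) (15,2) (15,74/7) (11,14)]
4. After y ≤ 15: [(11,2) (15,2) (15,74/7) (11,14)]
5. Canonical ring: [(11,2) (15,2) (15,74/7) (11,14)]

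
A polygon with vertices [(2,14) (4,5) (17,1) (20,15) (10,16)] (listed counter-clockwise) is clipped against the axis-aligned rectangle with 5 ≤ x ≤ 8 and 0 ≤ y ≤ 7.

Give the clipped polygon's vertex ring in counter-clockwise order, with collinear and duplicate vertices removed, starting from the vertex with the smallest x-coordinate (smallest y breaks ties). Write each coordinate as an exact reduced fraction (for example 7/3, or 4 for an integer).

1. After x ≥ 5: [(5,59/4) (5,61/13) (17,1) (20,15) (10,16)]
2. After x ≤ 8: [(8,31/2) (5,59/4) (5,61/13) (8,49/13)]
3. After y ≥ 0: [(8,31/2) (5,59/4) (5,61/13) (8,49/13)]
4. After y ≤ 7: [(8,7) (5,7) (5,61/13) (8,49/13)]
5. Canonical ring: [(5,61/13) (8,49/13) (8,7) (5,7)]

Clipped polygon: [(5,61/13) (8,49/13) (8,7) (5,7)]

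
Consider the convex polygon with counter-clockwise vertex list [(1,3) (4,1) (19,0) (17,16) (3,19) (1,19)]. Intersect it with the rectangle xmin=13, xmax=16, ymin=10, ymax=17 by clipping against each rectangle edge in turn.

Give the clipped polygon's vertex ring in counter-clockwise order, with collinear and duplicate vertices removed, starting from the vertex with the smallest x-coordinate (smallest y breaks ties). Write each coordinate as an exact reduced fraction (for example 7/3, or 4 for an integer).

Clipped polygon: [(13,10) (16,10) (16,227/14) (13,118/7)]

1. After x ≥ 13: [(13,2/5) (19,0) (17,16) (13,118/7)]
2. After x ≤ 16: [(13,2/5) (16,1/5) (16,227/14) (13,118/7)]
3. After y ≥ 10: [(13,10) (16,10) (16,227/14) (13,118/7)]
4. After y ≤ 17: [(13,10) (16,10) (16,227/14) (13,118/7)]
5. Canonical ring: [(13,10) (16,10) (16,227/14) (13,118/7)]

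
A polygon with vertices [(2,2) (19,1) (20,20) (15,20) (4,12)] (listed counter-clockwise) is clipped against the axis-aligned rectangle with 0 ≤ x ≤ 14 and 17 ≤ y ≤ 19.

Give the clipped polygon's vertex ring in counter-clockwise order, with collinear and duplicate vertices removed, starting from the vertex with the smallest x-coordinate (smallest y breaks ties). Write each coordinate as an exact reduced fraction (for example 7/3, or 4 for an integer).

Clipped polygon: [(87/8,17) (14,17) (14,19) (109/8,19)]

1. After x ≥ 0: [(2,2) (19,1) (20,20) (15,20) (4,12)]
2. After x ≤ 14: [(2,2) (14,22/17) (14,212/11) (4,12)]
3. After y ≥ 17: [(14,17) (14,212/11) (87/8,17)]
4. After y ≤ 19: [(14,17) (14,19) (109/8,19) (87/8,17)]
5. Canonical ring: [(87/8,17) (14,17) (14,19) (109/8,19)]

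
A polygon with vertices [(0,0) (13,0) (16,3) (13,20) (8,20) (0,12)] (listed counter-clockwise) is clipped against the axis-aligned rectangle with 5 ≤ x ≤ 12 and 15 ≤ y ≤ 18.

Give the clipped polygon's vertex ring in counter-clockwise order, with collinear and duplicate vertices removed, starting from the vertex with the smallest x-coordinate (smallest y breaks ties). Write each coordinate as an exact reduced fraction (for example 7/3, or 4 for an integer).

1. After x ≥ 5: [(5,0) (13,0) (16,3) (13,20) (8,20) (5,17)]
2. After x ≤ 12: [(5,0) (12,0) (12,20) (8,20) (5,17)]
3. After y ≥ 15: [(5,15) (12,15) (12,20) (8,20) (5,17)]
4. After y ≤ 18: [(5,15) (12,15) (12,18) (6,18) (5,17)]
5. Canonical ring: [(5,15) (12,15) (12,18) (6,18) (5,17)]

Clipped polygon: [(5,15) (12,15) (12,18) (6,18) (5,17)]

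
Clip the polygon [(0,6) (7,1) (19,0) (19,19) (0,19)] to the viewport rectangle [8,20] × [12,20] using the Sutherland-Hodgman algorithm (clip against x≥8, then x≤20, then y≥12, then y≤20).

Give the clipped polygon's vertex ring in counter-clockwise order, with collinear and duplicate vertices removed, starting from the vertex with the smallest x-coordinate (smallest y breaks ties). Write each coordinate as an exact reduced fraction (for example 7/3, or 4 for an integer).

1. After x ≥ 8: [(8,11/12) (19,0) (19,19) (8,19)]
2. After x ≤ 20: [(8,11/12) (19,0) (19,19) (8,19)]
3. After y ≥ 12: [(8,12) (19,12) (19,19) (8,19)]
4. After y ≤ 20: [(8,12) (19,12) (19,19) (8,19)]
5. Canonical ring: [(8,12) (19,12) (19,19) (8,19)]

Clipped polygon: [(8,12) (19,12) (19,19) (8,19)]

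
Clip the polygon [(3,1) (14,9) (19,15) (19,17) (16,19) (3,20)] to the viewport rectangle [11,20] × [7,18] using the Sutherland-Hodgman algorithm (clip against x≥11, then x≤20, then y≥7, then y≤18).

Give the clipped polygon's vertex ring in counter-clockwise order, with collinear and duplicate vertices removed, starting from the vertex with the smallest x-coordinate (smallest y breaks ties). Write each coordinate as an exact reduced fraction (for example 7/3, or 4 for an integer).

1. After x ≥ 11: [(11,75/11) (14,9) (19,15) (19,17) (16,19) (11,252/13)]
2. After x ≤ 20: [(11,75/11) (14,9) (19,15) (19,17) (16,19) (11,252/13)]
3. After y ≥ 7: [(11,7) (45/4,7) (14,9) (19,15) (19,17) (16,19) (11,252/13)]
4. After y ≤ 18: [(11,18) (11,7) (45/4,7) (14,9) (19,15) (19,17) (35/2,18)]
5. Canonical ring: [(11,7) (45/4,7) (14,9) (19,15) (19,17) (35/2,18) (11,18)]

Clipped polygon: [(11,7) (45/4,7) (14,9) (19,15) (19,17) (35/2,18) (11,18)]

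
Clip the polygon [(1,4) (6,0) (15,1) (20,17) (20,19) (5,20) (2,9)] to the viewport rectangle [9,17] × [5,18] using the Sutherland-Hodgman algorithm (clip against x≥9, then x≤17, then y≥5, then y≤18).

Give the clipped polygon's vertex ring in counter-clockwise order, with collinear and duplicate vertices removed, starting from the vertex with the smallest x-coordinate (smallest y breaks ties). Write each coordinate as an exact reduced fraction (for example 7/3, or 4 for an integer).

1. After x ≥ 9: [(9,1/3) (15,1) (20,17) (20,19) (9,296/15)]
2. After x ≤ 17: [(9,1/3) (15,1) (17,37/5) (17,96/5) (9,296/15)]
3. After y ≥ 5: [(9,5) (65/4,5) (17,37/5) (17,96/5) (9,296/15)]
4. After y ≤ 18: [(9,18) (9,5) (65/4,5) (17,37/5) (17,18)]
5. Canonical ring: [(9,5) (65/4,5) (17,37/5) (17,18) (9,18)]

Clipped polygon: [(9,5) (65/4,5) (17,37/5) (17,18) (9,18)]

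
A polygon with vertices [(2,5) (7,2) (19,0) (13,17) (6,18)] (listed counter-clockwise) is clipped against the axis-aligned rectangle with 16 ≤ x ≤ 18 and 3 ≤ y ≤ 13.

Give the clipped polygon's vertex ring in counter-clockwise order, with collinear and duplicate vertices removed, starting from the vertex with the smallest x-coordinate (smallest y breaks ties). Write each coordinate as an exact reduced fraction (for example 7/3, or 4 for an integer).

1. After x ≥ 16: [(16,1/2) (19,0) (16,17/2)]
2. After x ≤ 18: [(16,1/2) (18,1/6) (18,17/6) (16,17/2)]
3. After y ≥ 3: [(16,3) (305/17,3) (16,17/2)]
4. After y ≤ 13: [(16,3) (305/17,3) (16,17/2)]
5. Canonical ring: [(16,3) (305/17,3) (16,17/2)]

Clipped polygon: [(16,3) (305/17,3) (16,17/2)]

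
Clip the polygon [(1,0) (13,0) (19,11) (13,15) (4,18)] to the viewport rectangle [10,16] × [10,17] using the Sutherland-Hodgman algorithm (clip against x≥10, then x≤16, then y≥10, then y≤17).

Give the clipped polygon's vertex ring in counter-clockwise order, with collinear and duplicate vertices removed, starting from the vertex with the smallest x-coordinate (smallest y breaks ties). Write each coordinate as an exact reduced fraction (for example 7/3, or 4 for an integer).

1. After x ≥ 10: [(10,0) (13,0) (19,11) (13,15) (10,16)]
2. After x ≤ 16: [(10,0) (13,0) (16,11/2) (16,13) (13,15) (10,16)]
3. After y ≥ 10: [(10,10) (16,10) (16,13) (13,15) (10,16)]
4. After y ≤ 17: [(10,10) (16,10) (16,13) (13,15) (10,16)]
5. Canonical ring: [(10,10) (16,10) (16,13) (13,15) (10,16)]

Clipped polygon: [(10,10) (16,10) (16,13) (13,15) (10,16)]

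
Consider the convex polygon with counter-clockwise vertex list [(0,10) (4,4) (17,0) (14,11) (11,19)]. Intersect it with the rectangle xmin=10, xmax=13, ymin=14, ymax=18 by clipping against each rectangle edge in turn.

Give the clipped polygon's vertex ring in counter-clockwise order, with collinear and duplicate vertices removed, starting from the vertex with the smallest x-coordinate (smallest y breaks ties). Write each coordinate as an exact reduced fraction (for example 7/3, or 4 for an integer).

Clipped polygon: [(10,14) (103/8,14) (91/8,18) (10,18)]

1. After x ≥ 10: [(10,200/11) (10,28/13) (17,0) (14,11) (11,19)]
2. After x ≤ 13: [(10,200/11) (10,28/13) (13,16/13) (13,41/3) (11,19)]
3. After y ≥ 14: [(10,200/11) (10,14) (103/8,14) (11,19)]
4. After y ≤ 18: [(10,18) (10,14) (103/8,14) (91/8,18)]
5. Canonical ring: [(10,14) (103/8,14) (91/8,18) (10,18)]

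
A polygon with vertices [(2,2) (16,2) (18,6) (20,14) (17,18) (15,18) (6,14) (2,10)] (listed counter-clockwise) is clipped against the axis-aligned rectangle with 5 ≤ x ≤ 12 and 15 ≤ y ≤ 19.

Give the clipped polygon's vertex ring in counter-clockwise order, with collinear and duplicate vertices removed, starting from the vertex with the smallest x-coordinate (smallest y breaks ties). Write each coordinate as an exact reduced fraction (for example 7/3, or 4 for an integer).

1. After x ≥ 5: [(5,2) (16,2) (18,6) (20,14) (17,18) (15,18) (6,14) (5,13)]
2. After x ≤ 12: [(5,2) (12,2) (12,50/3) (6,14) (5,13)]
3. After y ≥ 15: [(12,15) (12,50/3) (33/4,15)]
4. After y ≤ 19: [(12,15) (12,50/3) (33/4,15)]
5. Canonical ring: [(33/4,15) (12,15) (12,50/3)]

Clipped polygon: [(33/4,15) (12,15) (12,50/3)]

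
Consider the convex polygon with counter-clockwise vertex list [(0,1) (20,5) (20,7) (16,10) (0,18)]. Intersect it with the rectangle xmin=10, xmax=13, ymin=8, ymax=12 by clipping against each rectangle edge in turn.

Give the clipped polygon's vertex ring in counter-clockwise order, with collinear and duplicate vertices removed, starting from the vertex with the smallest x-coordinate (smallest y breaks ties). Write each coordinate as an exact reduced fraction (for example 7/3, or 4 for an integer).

1. After x ≥ 10: [(10,3) (20,5) (20,7) (16,10) (10,13)]
2. After x ≤ 13: [(10,3) (13,18/5) (13,23/2) (10,13)]
3. After y ≥ 8: [(10,8) (13,8) (13,23/2) (10,13)]
4. After y ≤ 12: [(10,12) (10,8) (13,8) (13,23/2) (12,12)]
5. Canonical ring: [(10,8) (13,8) (13,23/2) (12,12) (10,12)]

Clipped polygon: [(10,8) (13,8) (13,23/2) (12,12) (10,12)]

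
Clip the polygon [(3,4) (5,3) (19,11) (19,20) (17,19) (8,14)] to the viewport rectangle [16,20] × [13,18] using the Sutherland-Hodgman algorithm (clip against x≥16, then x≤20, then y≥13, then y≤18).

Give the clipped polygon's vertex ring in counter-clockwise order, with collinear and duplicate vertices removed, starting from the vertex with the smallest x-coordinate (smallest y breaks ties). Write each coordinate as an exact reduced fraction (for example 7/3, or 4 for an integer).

Clipped polygon: [(16,13) (19,13) (19,18) (16,18)]

1. After x ≥ 16: [(16,65/7) (19,11) (19,20) (17,19) (16,166/9)]
2. After x ≤ 20: [(16,65/7) (19,11) (19,20) (17,19) (16,166/9)]
3. After y ≥ 13: [(16,13) (19,13) (19,20) (17,19) (16,166/9)]
4. After y ≤ 18: [(16,18) (16,13) (19,13) (19,18)]
5. Canonical ring: [(16,13) (19,13) (19,18) (16,18)]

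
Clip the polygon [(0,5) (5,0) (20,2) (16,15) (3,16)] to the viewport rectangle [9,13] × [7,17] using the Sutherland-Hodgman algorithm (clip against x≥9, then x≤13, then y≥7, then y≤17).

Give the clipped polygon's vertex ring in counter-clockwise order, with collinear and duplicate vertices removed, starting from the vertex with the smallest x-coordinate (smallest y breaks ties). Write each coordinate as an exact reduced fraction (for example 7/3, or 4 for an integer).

1. After x ≥ 9: [(9,8/15) (20,2) (16,15) (9,202/13)]
2. After x ≤ 13: [(9,8/15) (13,16/15) (13,198/13) (9,202/13)]
3. After y ≥ 7: [(9,7) (13,7) (13,198/13) (9,202/13)]
4. After y ≤ 17: [(9,7) (13,7) (13,198/13) (9,202/13)]
5. Canonical ring: [(9,7) (13,7) (13,198/13) (9,202/13)]

Clipped polygon: [(9,7) (13,7) (13,198/13) (9,202/13)]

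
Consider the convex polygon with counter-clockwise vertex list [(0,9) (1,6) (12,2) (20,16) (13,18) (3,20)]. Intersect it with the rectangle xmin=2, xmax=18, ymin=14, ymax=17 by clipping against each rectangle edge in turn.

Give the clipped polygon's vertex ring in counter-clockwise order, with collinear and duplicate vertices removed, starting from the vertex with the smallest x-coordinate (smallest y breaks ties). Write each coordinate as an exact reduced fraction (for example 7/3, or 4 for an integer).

Clipped polygon: [(2,14) (18,14) (18,116/7) (33/2,17) (24/11,17) (2,49/3)]

1. After x ≥ 2: [(2,49/3) (2,62/11) (12,2) (20,16) (13,18) (3,20)]
2. After x ≤ 18: [(2,49/3) (2,62/11) (12,2) (18,25/2) (18,116/7) (13,18) (3,20)]
3. After y ≥ 14: [(2,49/3) (2,14) (18,14) (18,116/7) (13,18) (3,20)]
4. After y ≤ 17: [(24/11,17) (2,49/3) (2,14) (18,14) (18,116/7) (33/2,17)]
5. Canonical ring: [(2,14) (18,14) (18,116/7) (33/2,17) (24/11,17) (2,49/3)]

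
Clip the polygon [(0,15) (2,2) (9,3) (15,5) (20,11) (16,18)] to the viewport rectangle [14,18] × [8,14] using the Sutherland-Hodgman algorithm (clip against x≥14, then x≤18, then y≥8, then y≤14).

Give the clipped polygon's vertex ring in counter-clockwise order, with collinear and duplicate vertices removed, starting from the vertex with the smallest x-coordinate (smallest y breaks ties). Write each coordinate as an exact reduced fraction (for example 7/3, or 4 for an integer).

Clipped polygon: [(14,8) (35/2,8) (18,43/5) (18,14) (14,14)]

1. After x ≥ 14: [(14,141/8) (14,14/3) (15,5) (20,11) (16,18)]
2. After x ≤ 18: [(14,141/8) (14,14/3) (15,5) (18,43/5) (18,29/2) (16,18)]
3. After y ≥ 8: [(14,141/8) (14,8) (35/2,8) (18,43/5) (18,29/2) (16,18)]
4. After y ≤ 14: [(14,14) (14,8) (35/2,8) (18,43/5) (18,14)]
5. Canonical ring: [(14,8) (35/2,8) (18,43/5) (18,14) (14,14)]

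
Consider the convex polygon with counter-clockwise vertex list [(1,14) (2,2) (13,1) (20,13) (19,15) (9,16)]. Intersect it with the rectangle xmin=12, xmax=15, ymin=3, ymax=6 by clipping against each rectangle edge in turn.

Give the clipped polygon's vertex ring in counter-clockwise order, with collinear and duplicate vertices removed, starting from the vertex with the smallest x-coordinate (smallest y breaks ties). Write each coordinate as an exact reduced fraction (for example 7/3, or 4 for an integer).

1. After x ≥ 12: [(12,12/11) (13,1) (20,13) (19,15) (12,157/10)]
2. After x ≤ 15: [(12,12/11) (13,1) (15,31/7) (15,77/5) (12,157/10)]
3. After y ≥ 3: [(12,3) (85/6,3) (15,31/7) (15,77/5) (12,157/10)]
4. After y ≤ 6: [(12,6) (12,3) (85/6,3) (15,31/7) (15,6)]
5. Canonical ring: [(12,3) (85/6,3) (15,31/7) (15,6) (12,6)]

Clipped polygon: [(12,3) (85/6,3) (15,31/7) (15,6) (12,6)]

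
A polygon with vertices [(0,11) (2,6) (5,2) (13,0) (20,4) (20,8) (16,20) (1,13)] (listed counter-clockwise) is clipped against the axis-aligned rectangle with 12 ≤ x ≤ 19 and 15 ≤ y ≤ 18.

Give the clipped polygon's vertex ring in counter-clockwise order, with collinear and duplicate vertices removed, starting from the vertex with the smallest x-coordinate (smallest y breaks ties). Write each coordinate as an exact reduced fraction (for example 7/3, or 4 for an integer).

Clipped polygon: [(12,15) (53/3,15) (50/3,18) (12,18)]

1. After x ≥ 12: [(12,1/4) (13,0) (20,4) (20,8) (16,20) (12,272/15)]
2. After x ≤ 19: [(12,1/4) (13,0) (19,24/7) (19,11) (16,20) (12,272/15)]
3. After y ≥ 15: [(12,15) (53/3,15) (16,20) (12,272/15)]
4. After y ≤ 18: [(12,18) (12,15) (53/3,15) (50/3,18)]
5. Canonical ring: [(12,15) (53/3,15) (50/3,18) (12,18)]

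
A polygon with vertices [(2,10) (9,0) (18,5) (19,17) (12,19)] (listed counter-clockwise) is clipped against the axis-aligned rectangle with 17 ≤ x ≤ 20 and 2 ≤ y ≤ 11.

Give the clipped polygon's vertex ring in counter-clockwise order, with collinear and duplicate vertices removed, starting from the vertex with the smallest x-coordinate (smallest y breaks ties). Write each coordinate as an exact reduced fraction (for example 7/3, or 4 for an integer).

1. After x ≥ 17: [(17,40/9) (18,5) (19,17) (17,123/7)]
2. After x ≤ 20: [(17,40/9) (18,5) (19,17) (17,123/7)]
3. After y ≥ 2: [(17,40/9) (18,5) (19,17) (17,123/7)]
4. After y ≤ 11: [(17,11) (17,40/9) (18,5) (37/2,11)]
5. Canonical ring: [(17,40/9) (18,5) (37/2,11) (17,11)]

Clipped polygon: [(17,40/9) (18,5) (37/2,11) (17,11)]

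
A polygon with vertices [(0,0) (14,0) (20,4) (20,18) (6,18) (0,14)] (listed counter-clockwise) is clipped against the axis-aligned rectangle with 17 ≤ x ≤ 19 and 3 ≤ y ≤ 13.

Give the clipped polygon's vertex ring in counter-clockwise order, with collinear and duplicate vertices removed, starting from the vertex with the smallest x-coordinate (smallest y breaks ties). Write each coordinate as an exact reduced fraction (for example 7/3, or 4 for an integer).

Clipped polygon: [(17,3) (37/2,3) (19,10/3) (19,13) (17,13)]

1. After x ≥ 17: [(17,2) (20,4) (20,18) (17,18)]
2. After x ≤ 19: [(17,2) (19,10/3) (19,18) (17,18)]
3. After y ≥ 3: [(17,3) (37/2,3) (19,10/3) (19,18) (17,18)]
4. After y ≤ 13: [(17,13) (17,3) (37/2,3) (19,10/3) (19,13)]
5. Canonical ring: [(17,3) (37/2,3) (19,10/3) (19,13) (17,13)]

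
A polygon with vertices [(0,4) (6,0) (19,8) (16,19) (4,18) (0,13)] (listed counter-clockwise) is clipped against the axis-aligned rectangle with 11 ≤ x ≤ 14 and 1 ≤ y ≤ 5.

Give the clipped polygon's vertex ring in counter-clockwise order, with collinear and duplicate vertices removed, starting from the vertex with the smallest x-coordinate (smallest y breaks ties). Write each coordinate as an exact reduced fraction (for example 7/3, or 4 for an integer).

Clipped polygon: [(11,40/13) (14,64/13) (14,5) (11,5)]

1. After x ≥ 11: [(11,40/13) (19,8) (16,19) (11,223/12)]
2. After x ≤ 14: [(11,40/13) (14,64/13) (14,113/6) (11,223/12)]
3. After y ≥ 1: [(11,40/13) (14,64/13) (14,113/6) (11,223/12)]
4. After y ≤ 5: [(11,5) (11,40/13) (14,64/13) (14,5)]
5. Canonical ring: [(11,40/13) (14,64/13) (14,5) (11,5)]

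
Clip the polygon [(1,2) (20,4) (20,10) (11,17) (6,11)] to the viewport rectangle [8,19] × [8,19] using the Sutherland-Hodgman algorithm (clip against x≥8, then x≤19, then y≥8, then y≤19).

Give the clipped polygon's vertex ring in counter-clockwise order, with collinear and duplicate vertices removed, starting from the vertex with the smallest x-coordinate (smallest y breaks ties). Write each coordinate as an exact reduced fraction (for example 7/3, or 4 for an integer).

Clipped polygon: [(8,8) (19,8) (19,97/9) (11,17) (8,67/5)]

1. After x ≥ 8: [(8,52/19) (20,4) (20,10) (11,17) (8,67/5)]
2. After x ≤ 19: [(8,52/19) (19,74/19) (19,97/9) (11,17) (8,67/5)]
3. After y ≥ 8: [(8,8) (19,8) (19,97/9) (11,17) (8,67/5)]
4. After y ≤ 19: [(8,8) (19,8) (19,97/9) (11,17) (8,67/5)]
5. Canonical ring: [(8,8) (19,8) (19,97/9) (11,17) (8,67/5)]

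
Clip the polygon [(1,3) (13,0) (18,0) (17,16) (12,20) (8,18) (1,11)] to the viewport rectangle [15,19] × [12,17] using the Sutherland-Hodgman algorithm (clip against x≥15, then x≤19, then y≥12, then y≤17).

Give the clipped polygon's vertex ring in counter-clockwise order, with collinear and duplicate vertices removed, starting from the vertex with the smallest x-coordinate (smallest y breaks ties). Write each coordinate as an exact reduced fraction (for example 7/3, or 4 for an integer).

1. After x ≥ 15: [(15,0) (18,0) (17,16) (15,88/5)]
2. After x ≤ 19: [(15,0) (18,0) (17,16) (15,88/5)]
3. After y ≥ 12: [(15,12) (69/4,12) (17,16) (15,88/5)]
4. After y ≤ 17: [(15,17) (15,12) (69/4,12) (17,16) (63/4,17)]
5. Canonical ring: [(15,12) (69/4,12) (17,16) (63/4,17) (15,17)]

Clipped polygon: [(15,12) (69/4,12) (17,16) (63/4,17) (15,17)]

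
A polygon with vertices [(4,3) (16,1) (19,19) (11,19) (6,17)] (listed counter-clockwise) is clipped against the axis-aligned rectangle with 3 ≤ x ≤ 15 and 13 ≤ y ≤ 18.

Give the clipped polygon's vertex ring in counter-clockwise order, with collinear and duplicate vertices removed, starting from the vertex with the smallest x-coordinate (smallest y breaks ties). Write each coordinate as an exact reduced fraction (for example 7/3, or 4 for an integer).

1. After x ≥ 3: [(4,3) (16,1) (19,19) (11,19) (6,17)]
2. After x ≤ 15: [(4,3) (15,7/6) (15,19) (11,19) (6,17)]
3. After y ≥ 13: [(38/7,13) (15,13) (15,19) (11,19) (6,17)]
4. After y ≤ 18: [(38/7,13) (15,13) (15,18) (17/2,18) (6,17)]
5. Canonical ring: [(38/7,13) (15,13) (15,18) (17/2,18) (6,17)]

Clipped polygon: [(38/7,13) (15,13) (15,18) (17/2,18) (6,17)]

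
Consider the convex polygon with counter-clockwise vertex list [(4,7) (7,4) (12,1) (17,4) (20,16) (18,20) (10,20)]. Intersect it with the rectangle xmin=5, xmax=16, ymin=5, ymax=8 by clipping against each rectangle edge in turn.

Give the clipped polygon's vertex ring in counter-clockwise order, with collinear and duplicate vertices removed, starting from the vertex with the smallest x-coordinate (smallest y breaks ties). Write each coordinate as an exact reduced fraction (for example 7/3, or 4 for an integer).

1. After x ≥ 5: [(5,55/6) (5,6) (7,4) (12,1) (17,4) (20,16) (18,20) (10,20)]
2. After x ≤ 16: [(5,55/6) (5,6) (7,4) (12,1) (16,17/5) (16,20) (10,20)]
3. After y ≥ 5: [(5,55/6) (5,6) (6,5) (16,5) (16,20) (10,20)]
4. After y ≤ 8: [(5,8) (5,6) (6,5) (16,5) (16,8)]
5. Canonical ring: [(5,6) (6,5) (16,5) (16,8) (5,8)]

Clipped polygon: [(5,6) (6,5) (16,5) (16,8) (5,8)]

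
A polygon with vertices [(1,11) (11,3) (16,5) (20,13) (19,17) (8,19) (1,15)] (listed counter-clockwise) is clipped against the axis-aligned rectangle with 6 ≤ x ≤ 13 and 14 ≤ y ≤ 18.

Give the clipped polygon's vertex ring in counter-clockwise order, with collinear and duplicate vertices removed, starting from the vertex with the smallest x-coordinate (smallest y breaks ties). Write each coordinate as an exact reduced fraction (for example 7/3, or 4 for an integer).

1. After x ≥ 6: [(6,7) (11,3) (16,5) (20,13) (19,17) (8,19) (6,125/7)]
2. After x ≤ 13: [(6,7) (11,3) (13,19/5) (13,199/11) (8,19) (6,125/7)]
3. After y ≥ 14: [(6,14) (13,14) (13,199/11) (8,19) (6,125/7)]
4. After y ≤ 18: [(6,14) (13,14) (13,18) (25/4,18) (6,125/7)]
5. Canonical ring: [(6,14) (13,14) (13,18) (25/4,18) (6,125/7)]

Clipped polygon: [(6,14) (13,14) (13,18) (25/4,18) (6,125/7)]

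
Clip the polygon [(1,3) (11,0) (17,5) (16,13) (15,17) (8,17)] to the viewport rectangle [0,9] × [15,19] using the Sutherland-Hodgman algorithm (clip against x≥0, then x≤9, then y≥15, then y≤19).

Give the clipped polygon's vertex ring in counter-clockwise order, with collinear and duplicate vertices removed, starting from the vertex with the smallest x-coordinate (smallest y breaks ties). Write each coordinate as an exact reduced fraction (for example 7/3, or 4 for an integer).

1. After x ≥ 0: [(1,3) (11,0) (17,5) (16,13) (15,17) (8,17)]
2. After x ≤ 9: [(1,3) (9,3/5) (9,17) (8,17)]
3. After y ≥ 15: [(7,15) (9,15) (9,17) (8,17)]
4. After y ≤ 19: [(7,15) (9,15) (9,17) (8,17)]
5. Canonical ring: [(7,15) (9,15) (9,17) (8,17)]

Clipped polygon: [(7,15) (9,15) (9,17) (8,17)]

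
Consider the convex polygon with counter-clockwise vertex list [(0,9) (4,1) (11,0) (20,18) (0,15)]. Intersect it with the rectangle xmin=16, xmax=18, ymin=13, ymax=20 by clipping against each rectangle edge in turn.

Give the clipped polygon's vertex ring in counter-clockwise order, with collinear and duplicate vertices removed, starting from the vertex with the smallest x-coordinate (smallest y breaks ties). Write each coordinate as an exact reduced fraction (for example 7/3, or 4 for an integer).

1. After x ≥ 16: [(16,10) (20,18) (16,87/5)]
2. After x ≤ 18: [(16,10) (18,14) (18,177/10) (16,87/5)]
3. After y ≥ 13: [(16,13) (35/2,13) (18,14) (18,177/10) (16,87/5)]
4. After y ≤ 20: [(16,13) (35/2,13) (18,14) (18,177/10) (16,87/5)]
5. Canonical ring: [(16,13) (35/2,13) (18,14) (18,177/10) (16,87/5)]

Clipped polygon: [(16,13) (35/2,13) (18,14) (18,177/10) (16,87/5)]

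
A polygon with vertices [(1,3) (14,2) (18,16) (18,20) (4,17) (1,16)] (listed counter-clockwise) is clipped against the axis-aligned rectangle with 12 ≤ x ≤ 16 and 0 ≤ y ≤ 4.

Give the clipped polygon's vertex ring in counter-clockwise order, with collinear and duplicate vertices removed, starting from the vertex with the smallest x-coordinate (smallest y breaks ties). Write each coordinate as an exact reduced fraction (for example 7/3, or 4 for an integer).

Clipped polygon: [(12,28/13) (14,2) (102/7,4) (12,4)]

1. After x ≥ 12: [(12,28/13) (14,2) (18,16) (18,20) (12,131/7)]
2. After x ≤ 16: [(12,28/13) (14,2) (16,9) (16,137/7) (12,131/7)]
3. After y ≥ 0: [(12,28/13) (14,2) (16,9) (16,137/7) (12,131/7)]
4. After y ≤ 4: [(12,4) (12,28/13) (14,2) (102/7,4)]
5. Canonical ring: [(12,28/13) (14,2) (102/7,4) (12,4)]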